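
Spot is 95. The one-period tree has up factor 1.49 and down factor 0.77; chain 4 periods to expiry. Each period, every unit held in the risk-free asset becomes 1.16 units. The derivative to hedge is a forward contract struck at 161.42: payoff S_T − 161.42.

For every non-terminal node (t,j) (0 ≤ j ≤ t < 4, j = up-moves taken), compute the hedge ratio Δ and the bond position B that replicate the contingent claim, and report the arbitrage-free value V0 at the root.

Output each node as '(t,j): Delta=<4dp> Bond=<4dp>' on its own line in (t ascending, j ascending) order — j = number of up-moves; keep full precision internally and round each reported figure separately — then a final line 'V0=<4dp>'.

(0,0): Delta=1.0000 Bond=-89.1508
(1,0): Delta=1.0000 Bond=-103.4150
(1,1): Delta=1.0000 Bond=-103.4150
(2,0): Delta=1.0000 Bond=-119.9614
(2,1): Delta=1.0000 Bond=-119.9614
(2,2): Delta=1.0000 Bond=-119.9614
(3,0): Delta=1.0000 Bond=-139.1552
(3,1): Delta=1.0000 Bond=-139.1552
(3,2): Delta=1.0000 Bond=-139.1552
(3,3): Delta=1.0000 Bond=-139.1552
V0=5.8492

No-arbitrage ⇒ martingale measure with p* = (R−d)/(u−d) = 0.5417.
Terminal values V(4,·): V(4,0)=-128.0246, V(4,1)=-96.7978, V(4,2)=-36.3718, V(4,3)=80.5565, V(4,4)=306.8202
Node (3,0) S=43.3706: V=(p*·-96.7978+(1−p*)·-128.0246)/1.16=-95.7845; Δ=(-96.7978−-128.0246)/(64.6222−33.3954)=1.0000; B=V−Δ·S=-139.1552
Node (3,1) S=83.9250: V=(p*·-36.3718+(1−p*)·-96.7978)/1.16=-55.2302; Δ=(-36.3718−-96.7978)/(125.0482−64.6222)=1.0000; B=V−Δ·S=-139.1552
Node (3,2) S=162.4003: V=(p*·80.5565+(1−p*)·-36.3718)/1.16=23.2451; Δ=(80.5565−-36.3718)/(241.9765−125.0482)=1.0000; B=V−Δ·S=-139.1552
Node (3,3) S=314.2552: V=(p*·306.8202+(1−p*)·80.5565)/1.16=175.1000; Δ=(306.8202−80.5565)/(468.2402−241.9765)=1.0000; B=V−Δ·S=-139.1552
Node (2,0) S=56.3255: V=(p*·-55.2302+(1−p*)·-95.7845)/1.16=-63.6359; Δ=(-55.2302−-95.7845)/(83.9250−43.3706)=1.0000; B=V−Δ·S=-119.9614
Node (2,1) S=108.9935: V=(p*·23.2451+(1−p*)·-55.2302)/1.16=-10.9679; Δ=(23.2451−-55.2302)/(162.4003−83.9250)=1.0000; B=V−Δ·S=-119.9614
Node (2,2) S=210.9095: V=(p*·175.1000+(1−p*)·23.2451)/1.16=90.9481; Δ=(175.1000−23.2451)/(314.2552−162.4003)=1.0000; B=V−Δ·S=-119.9614
Node (1,0) S=73.1500: V=(p*·-10.9679+(1−p*)·-63.6359)/1.16=-30.2650; Δ=(-10.9679−-63.6359)/(108.9935−56.3255)=1.0000; B=V−Δ·S=-103.4150
Node (1,1) S=141.5500: V=(p*·90.9481+(1−p*)·-10.9679)/1.16=38.1350; Δ=(90.9481−-10.9679)/(210.9095−108.9935)=1.0000; B=V−Δ·S=-103.4150
Node (0,0) S=95.0000: V=(p*·38.1350+(1−p*)·-30.2650)/1.16=5.8492; Δ=(38.1350−-30.2650)/(141.5500−73.1500)=1.0000; B=V−Δ·S=-89.1508
Each (Δ,B) replicates both successor values, so the strategy is self-financing and V0 is arbitrage-free.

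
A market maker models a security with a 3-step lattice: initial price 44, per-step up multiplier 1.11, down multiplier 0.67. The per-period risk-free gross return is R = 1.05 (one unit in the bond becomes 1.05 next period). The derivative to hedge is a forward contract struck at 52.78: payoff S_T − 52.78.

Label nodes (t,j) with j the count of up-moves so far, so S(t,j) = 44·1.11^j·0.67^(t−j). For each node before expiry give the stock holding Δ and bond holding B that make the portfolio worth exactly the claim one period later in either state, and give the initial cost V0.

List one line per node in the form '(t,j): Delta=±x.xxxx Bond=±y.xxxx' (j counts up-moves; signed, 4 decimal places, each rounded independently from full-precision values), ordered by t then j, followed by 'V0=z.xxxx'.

(0,0): Delta=1.0000 Bond=-45.5933
(1,0): Delta=1.0000 Bond=-47.8730
(1,1): Delta=1.0000 Bond=-47.8730
(2,0): Delta=1.0000 Bond=-50.2667
(2,1): Delta=1.0000 Bond=-50.2667
(2,2): Delta=1.0000 Bond=-50.2667
V0=-1.5933

The replicating-portfolio and risk-neutral prices coincide; use p* = (1.05−0.67)/(1.11−0.67) = 0.8636 for the latter.
Terminal payoffs: V(3,0)=-39.5464, V(3,1)=-30.8557, V(3,2)=-16.4577, V(3,3)=7.3958
(2,0): S=19.7516. Δ = (V_up−V_dn)/(S_up−S_dn) = (-30.8557−-39.5464)/(21.9243−13.2336) = 1.0000. V = [p*·-30.8557 + (1−p*)·-39.5464]/1.05 = -30.5151. B = V − Δ·S = -50.2667.
(2,1): S=32.7228. Δ = (V_up−V_dn)/(S_up−S_dn) = (-16.4577−-30.8557)/(36.3223−21.9243) = 1.0000. V = [p*·-16.4577 + (1−p*)·-30.8557]/1.05 = -17.5439. B = V − Δ·S = -50.2667.
(2,2): S=54.2124. Δ = (V_up−V_dn)/(S_up−S_dn) = (7.3958−-16.4577)/(60.1758−36.3223) = 1.0000. V = [p*·7.3958 + (1−p*)·-16.4577]/1.05 = 3.9457. B = V − Δ·S = -50.2667.
(1,0): S=29.4800. Δ = (V_up−V_dn)/(S_up−S_dn) = (-17.5439−-30.5151)/(32.7228−19.7516) = 1.0000. V = [p*·-17.5439 + (1−p*)·-30.5151]/1.05 = -18.3930. B = V − Δ·S = -47.8730.
(1,1): S=48.8400. Δ = (V_up−V_dn)/(S_up−S_dn) = (3.9457−-17.5439)/(54.2124−32.7228) = 1.0000. V = [p*·3.9457 + (1−p*)·-17.5439]/1.05 = 0.9670. B = V − Δ·S = -47.8730.
(0,0): S=44.0000. Δ = (V_up−V_dn)/(S_up−S_dn) = (0.9670−-18.3930)/(48.8400−29.4800) = 1.0000. V = [p*·0.9670 + (1−p*)·-18.3930]/1.05 = -1.5933. B = V − Δ·S = -45.5933.
Self-financing check: at every node Δ·S+B equals the discounted successor values.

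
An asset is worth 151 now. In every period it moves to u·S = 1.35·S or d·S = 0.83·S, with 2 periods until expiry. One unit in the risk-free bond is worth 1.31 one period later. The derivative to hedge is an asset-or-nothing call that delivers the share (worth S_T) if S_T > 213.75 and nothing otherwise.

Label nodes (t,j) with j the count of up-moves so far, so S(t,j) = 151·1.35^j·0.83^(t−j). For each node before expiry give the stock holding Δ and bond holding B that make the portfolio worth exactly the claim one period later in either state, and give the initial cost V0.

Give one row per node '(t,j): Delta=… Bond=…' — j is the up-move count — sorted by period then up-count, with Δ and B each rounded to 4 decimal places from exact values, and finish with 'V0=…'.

Since d<R<u, set p* = (R−d)/(u−d) = 0.9231; price each node as the discounted p*-expectation of its children.
Terminal values V(2,·): V(2,0)=0.0000, V(2,1)=0.0000, V(2,2)=275.1975
  t=1,j=0: stock 125.3300 → up 169.1955 (V=0.0000), down 104.0239 (V=0.0000). Price 0.0000; hedge Δ=0.0000, bond B=0.0000.
  t=1,j=1: stock 203.8500 → up 275.1975 (V=275.1975), down 169.1955 (V=0.0000). Price 193.9149; hedge Δ=2.5962, bond B=-335.3111.
  t=0,j=0: stock 151.0000 → up 203.8500 (V=193.9149), down 125.3300 (V=0.0000). Price 136.6399; hedge Δ=2.4696, bond B=-236.2732.
The time-0 hedge costs 136.6399, which is the no-arbitrage price.

(0,0): Delta=2.4696 Bond=-236.2732
(1,0): Delta=0.0000 Bond=0.0000
(1,1): Delta=2.5962 Bond=-335.3111
V0=136.6399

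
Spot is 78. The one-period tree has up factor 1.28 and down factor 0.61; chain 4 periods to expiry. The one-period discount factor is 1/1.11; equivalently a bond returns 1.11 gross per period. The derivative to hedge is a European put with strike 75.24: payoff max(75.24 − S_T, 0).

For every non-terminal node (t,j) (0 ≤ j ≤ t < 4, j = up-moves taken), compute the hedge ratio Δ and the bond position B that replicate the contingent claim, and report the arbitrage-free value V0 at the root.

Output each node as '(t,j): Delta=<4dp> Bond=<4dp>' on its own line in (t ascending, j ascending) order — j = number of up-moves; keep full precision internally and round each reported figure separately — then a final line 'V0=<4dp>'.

(0,0): Delta=-0.2171 Bond=22.7243
(1,0): Delta=-0.6520 Bond=45.9158
(1,1): Delta=-0.1467 Bond=18.1888
(2,0): Delta=-1.0000 Bond=61.0665
(2,1): Delta=-0.5956 Bond=47.5326
(2,2): Delta=-0.0739 Bond=10.8930
(3,0): Delta=-1.0000 Bond=67.7838
(3,1): Delta=-1.0000 Bond=67.7838
(3,2): Delta=-0.5301 Bond=47.6535
(3,3): Delta=0.0000 Bond=0.0000
V0=5.7883

Risk-neutral probability p* = (R−d)/(u−d) = (1.11−0.61)/(1.28−0.61) = 0.7463.
Terminal values V(4,·): V(4,0)=64.4402, V(4,1)=52.5782, V(4,2)=27.6874, V(4,3)=0.0000, V(4,4)=0.0000
  t=3,j=0: stock 17.7045 → up 22.6618 (V=52.5782), down 10.7998 (V=64.4402). Price 50.0793; hedge Δ=-1.0000, bond B=67.7838.
  t=3,j=1: stock 37.1505 → up 47.5526 (V=27.6874), down 22.6618 (V=52.5782). Price 30.6333; hedge Δ=-1.0000, bond B=67.7838.
  t=3,j=2: stock 77.9551 → up 99.7825 (V=0.0000), down 47.5526 (V=27.6874). Price 6.3290; hedge Δ=-0.5301, bond B=47.6535.
  t=3,j=3: stock 163.5779 → up 209.3797 (V=0.0000), down 99.7825 (V=0.0000). Price 0.0000; hedge Δ=0.0000, bond B=0.0000.
  t=2,j=0: stock 29.0238 → up 37.1505 (V=30.6333), down 17.7045 (V=50.0793). Price 32.0427; hedge Δ=-1.0000, bond B=61.0665.
  t=2,j=1: stock 60.9024 → up 77.9551 (V=6.3290), down 37.1505 (V=30.6333). Price 11.2574; hedge Δ=-0.5956, bond B=47.5326.
  t=2,j=2: stock 127.7952 → up 163.5779 (V=0.0000), down 77.9551 (V=6.3290). Price 1.4467; hedge Δ=-0.0739, bond B=10.8930.
  t=1,j=0: stock 47.5800 → up 60.9024 (V=11.2574), down 29.0238 (V=32.0427). Price 14.8931; hedge Δ=-0.6520, bond B=45.9158.
  t=1,j=1: stock 99.8400 → up 127.7952 (V=1.4467), down 60.9024 (V=11.2574). Price 3.5460; hedge Δ=-0.1467, bond B=18.1888.
  t=0,j=0: stock 78.0000 → up 99.8400 (V=3.5460), down 47.5800 (V=14.8931). Price 5.7883; hedge Δ=-0.2171, bond B=22.7243.
Self-financing check: at every node Δ·S+B equals the discounted successor values.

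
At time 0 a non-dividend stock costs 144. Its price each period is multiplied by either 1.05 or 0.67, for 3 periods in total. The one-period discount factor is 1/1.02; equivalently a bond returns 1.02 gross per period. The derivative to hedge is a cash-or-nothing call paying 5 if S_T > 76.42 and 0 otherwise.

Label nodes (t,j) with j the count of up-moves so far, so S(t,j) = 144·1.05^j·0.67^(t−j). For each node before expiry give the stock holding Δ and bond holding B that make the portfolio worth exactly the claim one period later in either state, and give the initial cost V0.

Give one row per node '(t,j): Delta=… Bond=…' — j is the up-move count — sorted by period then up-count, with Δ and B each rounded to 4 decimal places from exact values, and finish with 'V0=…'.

No-arbitrage ⇒ martingale measure with p* = (R−d)/(u−d) = 0.9211.
Terminal payoffs: V(3,0)=0.0000, V(3,1)=0.0000, V(3,2)=5.0000, V(3,3)=5.0000
  t=2,j=0: stock 64.6416 → up 67.8737 (V=0.0000), down 43.3099 (V=0.0000). Price 0.0000; hedge Δ=0.0000, bond B=0.0000.
  t=2,j=1: stock 101.3040 → up 106.3692 (V=5.0000), down 67.8737 (V=0.0000). Price 4.5150; hedge Δ=0.1299, bond B=-8.6429.
  t=2,j=2: stock 158.7600 → up 166.6980 (V=5.0000), down 106.3692 (V=5.0000). Price 4.9020; hedge Δ=0.0000, bond B=4.9020.
  t=1,j=0: stock 96.4800 → up 101.3040 (V=4.5150), down 64.6416 (V=0.0000). Price 4.0770; hedge Δ=0.1231, bond B=-7.8045.
  t=1,j=1: stock 151.2000 → up 158.7600 (V=4.9020), down 101.3040 (V=4.5150). Price 4.7759; hedge Δ=0.0067, bond B=3.7575.
  t=0,j=0: stock 144.0000 → up 151.2000 (V=4.7759), down 96.4800 (V=4.0770). Price 4.6282; hedge Δ=0.0128, bond B=2.7889.
Check: Δ(0,0)·S0 + B(0,0) = 4.6282 = V0.

(0,0): Delta=0.0128 Bond=2.7889
(1,0): Delta=0.1231 Bond=-7.8045
(1,1): Delta=0.0067 Bond=3.7575
(2,0): Delta=0.0000 Bond=0.0000
(2,1): Delta=0.1299 Bond=-8.6429
(2,2): Delta=0.0000 Bond=4.9020
V0=4.6282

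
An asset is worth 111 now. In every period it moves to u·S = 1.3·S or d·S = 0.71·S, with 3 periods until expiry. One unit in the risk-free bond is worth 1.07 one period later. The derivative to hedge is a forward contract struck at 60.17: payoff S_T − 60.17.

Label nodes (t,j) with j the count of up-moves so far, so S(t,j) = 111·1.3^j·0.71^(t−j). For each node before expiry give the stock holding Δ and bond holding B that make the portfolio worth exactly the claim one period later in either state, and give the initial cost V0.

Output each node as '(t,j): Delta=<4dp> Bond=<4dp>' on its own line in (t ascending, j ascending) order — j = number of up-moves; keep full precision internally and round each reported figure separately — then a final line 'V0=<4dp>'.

(0,0): Delta=1.0000 Bond=-49.1166
(1,0): Delta=1.0000 Bond=-52.5548
(1,1): Delta=1.0000 Bond=-52.5548
(2,0): Delta=1.0000 Bond=-56.2336
(2,1): Delta=1.0000 Bond=-56.2336
(2,2): Delta=1.0000 Bond=-56.2336
V0=61.8834

Since d<R<u, set p* = (R−d)/(u−d) = 0.6102; price each node as the discounted p*-expectation of its children.
At expiry t=3: V(3,0)=-20.4419, V(3,1)=12.5716, V(3,2)=73.0189, V(3,3)=183.6970
Node (2,0) S=55.9551: V=(p*·12.5716+(1−p*)·-20.4419)/1.07=-0.2785; Δ=(12.5716−-20.4419)/(72.7416−39.7281)=1.0000; B=V−Δ·S=-56.2336
Node (2,1) S=102.4530: V=(p*·73.0189+(1−p*)·12.5716)/1.07=46.2194; Δ=(73.0189−12.5716)/(133.1889−72.7416)=1.0000; B=V−Δ·S=-56.2336
Node (2,2) S=187.5900: V=(p*·183.6970+(1−p*)·73.0189)/1.07=131.3564; Δ=(183.6970−73.0189)/(243.8670−133.1889)=1.0000; B=V−Δ·S=-56.2336
Node (1,0) S=78.8100: V=(p*·46.2194+(1−p*)·-0.2785)/1.07=26.2552; Δ=(46.2194−-0.2785)/(102.4530−55.9551)=1.0000; B=V−Δ·S=-52.5548
Node (1,1) S=144.3000: V=(p*·131.3564+(1−p*)·46.2194)/1.07=91.7452; Δ=(131.3564−46.2194)/(187.5900−102.4530)=1.0000; B=V−Δ·S=-52.5548
Node (0,0) S=111.0000: V=(p*·91.7452+(1−p*)·26.2552)/1.07=61.8834; Δ=(91.7452−26.2552)/(144.3000−78.8100)=1.0000; B=V−Δ·S=-49.1166
The time-0 hedge costs 61.8834, which is the no-arbitrage price.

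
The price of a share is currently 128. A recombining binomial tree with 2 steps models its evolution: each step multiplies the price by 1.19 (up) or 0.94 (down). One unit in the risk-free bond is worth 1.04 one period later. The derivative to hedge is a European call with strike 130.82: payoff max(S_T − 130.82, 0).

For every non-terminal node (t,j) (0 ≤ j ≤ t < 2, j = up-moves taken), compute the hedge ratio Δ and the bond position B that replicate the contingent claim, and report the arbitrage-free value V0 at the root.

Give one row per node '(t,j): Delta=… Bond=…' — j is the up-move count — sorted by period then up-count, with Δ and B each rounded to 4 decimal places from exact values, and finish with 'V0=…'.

(0,0): Delta=0.6805 Bond=-74.1623
(1,0): Delta=0.4109 Bond=-44.6890
(1,1): Delta=1.0000 Bond=-125.7885
V0=12.9472

Risk-neutral probability p* = (R−d)/(u−d) = (1.04−0.94)/(1.19−0.94) = 0.4000.
Payoff layer (t=2): V(2,0)=0.0000, V(2,1)=12.3608, V(2,2)=50.4408
Node (1,0) S=120.3200: V=(p*·12.3608+(1−p*)·0.0000)/1.04=4.7542; Δ=(12.3608−0.0000)/(143.1808−113.1008)=0.4109; B=V−Δ·S=-44.6890
Node (1,1) S=152.3200: V=(p*·50.4408+(1−p*)·12.3608)/1.04=26.5315; Δ=(50.4408−12.3608)/(181.2608−143.1808)=1.0000; B=V−Δ·S=-125.7885
Node (0,0) S=128.0000: V=(p*·26.5315+(1−p*)·4.7542)/1.04=12.9472; Δ=(26.5315−4.7542)/(152.3200−120.3200)=0.6805; B=V−Δ·S=-74.1623
Root portfolio cost Δ·128+B reproduces V0=12.9472.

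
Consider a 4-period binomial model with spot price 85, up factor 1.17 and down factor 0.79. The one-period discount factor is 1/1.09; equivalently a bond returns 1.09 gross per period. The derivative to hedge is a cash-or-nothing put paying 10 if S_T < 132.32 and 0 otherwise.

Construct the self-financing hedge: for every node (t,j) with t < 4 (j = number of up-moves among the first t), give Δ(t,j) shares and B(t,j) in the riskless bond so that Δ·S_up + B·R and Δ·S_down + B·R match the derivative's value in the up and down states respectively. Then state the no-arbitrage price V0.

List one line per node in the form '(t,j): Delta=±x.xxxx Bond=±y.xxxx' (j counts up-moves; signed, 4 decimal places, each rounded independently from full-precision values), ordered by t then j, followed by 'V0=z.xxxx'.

Since d<R<u, set p* = (R−d)/(u−d) = 0.7895; price each node as the discounted p*-expectation of its children.
At expiry t=4: V(4,0)=10.0000, V(4,1)=10.0000, V(4,2)=10.0000, V(4,3)=10.0000, V(4,4)=0.0000
(3,0): S=41.9083. Δ = (V_up−V_dn)/(S_up−S_dn) = (10.0000−10.0000)/(49.0327−33.1076) = 0.0000. V = [p*·10.0000 + (1−p*)·10.0000]/1.09 = 9.1743. B = V − Δ·S = 9.1743.
(3,1): S=62.0667. Δ = (V_up−V_dn)/(S_up−S_dn) = (10.0000−10.0000)/(72.6181−49.0327) = 0.0000. V = [p*·10.0000 + (1−p*)·10.0000]/1.09 = 9.1743. B = V − Δ·S = 9.1743.
(3,2): S=91.9216. Δ = (V_up−V_dn)/(S_up−S_dn) = (10.0000−10.0000)/(107.5483−72.6181) = 0.0000. V = [p*·10.0000 + (1−p*)·10.0000]/1.09 = 9.1743. B = V − Δ·S = 9.1743.
(3,3): S=136.1371. Δ = (V_up−V_dn)/(S_up−S_dn) = (0.0000−10.0000)/(159.2804−107.5483) = -0.1933. V = [p*·0.0000 + (1−p*)·10.0000]/1.09 = 1.9314. B = V − Δ·S = 28.2472.
(2,0): S=53.0485. Δ = (V_up−V_dn)/(S_up−S_dn) = (9.1743−9.1743)/(62.0667−41.9083) = 0.0000. V = [p*·9.1743 + (1−p*)·9.1743]/1.09 = 8.4168. B = V − Δ·S = 8.4168.
(2,1): S=78.5655. Δ = (V_up−V_dn)/(S_up−S_dn) = (9.1743−9.1743)/(91.9216−62.0667) = 0.0000. V = [p*·9.1743 + (1−p*)·9.1743]/1.09 = 8.4168. B = V − Δ·S = 8.4168.
(2,2): S=116.3565. Δ = (V_up−V_dn)/(S_up−S_dn) = (1.9314−9.1743)/(136.1371−91.9216) = -0.1638. V = [p*·1.9314 + (1−p*)·9.1743]/1.09 = 3.1709. B = V − Δ·S = 22.2311.
(1,0): S=67.1500. Δ = (V_up−V_dn)/(S_up−S_dn) = (8.4168−8.4168)/(78.5655−53.0485) = 0.0000. V = [p*·8.4168 + (1−p*)·8.4168]/1.09 = 7.7218. B = V − Δ·S = 7.7218.
(1,1): S=99.4500. Δ = (V_up−V_dn)/(S_up−S_dn) = (3.1709−8.4168)/(116.3565−78.5655) = -0.1388. V = [p*·3.1709 + (1−p*)·8.4168]/1.09 = 3.9223. B = V − Δ·S = 17.7273.
(0,0): S=85.0000. Δ = (V_up−V_dn)/(S_up−S_dn) = (3.9223−7.7218)/(99.4500−67.1500) = -0.1176. V = [p*·3.9223 + (1−p*)·7.7218]/1.09 = 4.3323. B = V − Δ·S = 14.3311.
The time-0 hedge costs 4.3323, which is the no-arbitrage price.

(0,0): Delta=-0.1176 Bond=14.3311
(1,0): Delta=0.0000 Bond=7.7218
(1,1): Delta=-0.1388 Bond=17.7273
(2,0): Delta=0.0000 Bond=8.4168
(2,1): Delta=0.0000 Bond=8.4168
(2,2): Delta=-0.1638 Bond=22.2311
(3,0): Delta=0.0000 Bond=9.1743
(3,1): Delta=0.0000 Bond=9.1743
(3,2): Delta=0.0000 Bond=9.1743
(3,3): Delta=-0.1933 Bond=28.2472
V0=4.3323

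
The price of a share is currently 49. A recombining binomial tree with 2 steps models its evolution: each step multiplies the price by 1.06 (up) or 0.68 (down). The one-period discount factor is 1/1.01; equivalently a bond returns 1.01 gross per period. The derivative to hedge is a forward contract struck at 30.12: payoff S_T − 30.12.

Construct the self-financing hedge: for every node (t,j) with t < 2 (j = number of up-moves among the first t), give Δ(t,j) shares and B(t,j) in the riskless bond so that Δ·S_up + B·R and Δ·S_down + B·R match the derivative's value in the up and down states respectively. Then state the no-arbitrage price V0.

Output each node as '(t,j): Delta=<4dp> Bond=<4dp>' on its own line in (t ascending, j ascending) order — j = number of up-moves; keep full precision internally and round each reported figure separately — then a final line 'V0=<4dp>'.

(0,0): Delta=1.0000 Bond=-29.5265
(1,0): Delta=1.0000 Bond=-29.8218
(1,1): Delta=1.0000 Bond=-29.8218
V0=19.4735

Since d<R<u, set p* = (R−d)/(u−d) = 0.8684; price each node as the discounted p*-expectation of its children.
Terminal payoffs: V(2,0)=-7.4624, V(2,1)=5.1992, V(2,2)=24.9364
Node (1,0) S=33.3200: V=(p*·5.1992+(1−p*)·-7.4624)/1.01=3.4982; Δ=(5.1992−-7.4624)/(35.3192−22.6576)=1.0000; B=V−Δ·S=-29.8218
Node (1,1) S=51.9400: V=(p*·24.9364+(1−p*)·5.1992)/1.01=22.1182; Δ=(24.9364−5.1992)/(55.0564−35.3192)=1.0000; B=V−Δ·S=-29.8218
Node (0,0) S=49.0000: V=(p*·22.1182+(1−p*)·3.4982)/1.01=19.4735; Δ=(22.1182−3.4982)/(51.9400−33.3200)=1.0000; B=V−Δ·S=-29.5265
The time-0 hedge costs 19.4735, which is the no-arbitrage price.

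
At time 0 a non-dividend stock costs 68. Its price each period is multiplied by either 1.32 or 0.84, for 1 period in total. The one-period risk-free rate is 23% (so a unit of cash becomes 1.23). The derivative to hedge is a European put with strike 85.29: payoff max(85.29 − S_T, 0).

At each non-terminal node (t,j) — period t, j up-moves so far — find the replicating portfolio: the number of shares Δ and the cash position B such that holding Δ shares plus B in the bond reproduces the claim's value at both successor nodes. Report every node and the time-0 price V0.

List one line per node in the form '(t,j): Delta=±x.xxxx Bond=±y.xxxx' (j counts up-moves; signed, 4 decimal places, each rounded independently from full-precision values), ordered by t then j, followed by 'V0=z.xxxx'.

(0,0): Delta=-0.8631 Bond=62.9817
V0=4.2942

Risk-neutral probability p* = (R−d)/(u−d) = (1.23−0.84)/(1.32−0.84) = 0.8125.
At expiry t=1: V(1,0)=28.1700, V(1,1)=0.0000
(0,0): S=68.0000. Δ = (V_up−V_dn)/(S_up−S_dn) = (0.0000−28.1700)/(89.7600−57.1200) = -0.8631. V = [p*·0.0000 + (1−p*)·28.1700]/1.23 = 4.2942. B = V − Δ·S = 62.9817.
The time-0 hedge costs 4.2942, which is the no-arbitrage price.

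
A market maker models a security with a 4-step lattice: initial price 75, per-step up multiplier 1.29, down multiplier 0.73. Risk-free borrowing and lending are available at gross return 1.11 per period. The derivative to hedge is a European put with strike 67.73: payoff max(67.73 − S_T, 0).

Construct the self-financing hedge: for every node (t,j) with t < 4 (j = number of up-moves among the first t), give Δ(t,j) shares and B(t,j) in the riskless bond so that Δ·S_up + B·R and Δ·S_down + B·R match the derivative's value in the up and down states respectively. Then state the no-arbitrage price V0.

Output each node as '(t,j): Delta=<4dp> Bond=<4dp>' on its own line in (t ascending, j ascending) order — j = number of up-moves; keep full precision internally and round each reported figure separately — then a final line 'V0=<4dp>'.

(0,0): Delta=-0.1246 Bond=11.6874
(1,0): Delta=-0.3930 Bond=27.6663
(1,1): Delta=-0.0527 Bond=6.0131
(2,0): Delta=-1.0000 Bond=54.9712
(2,1): Delta=-0.2302 Bond=19.2172
(2,2): Delta=-0.0051 Bond=0.7332
(3,0): Delta=-1.0000 Bond=61.0180
(3,1): Delta=-1.0000 Bond=61.0180
(3,2): Delta=-0.0239 Bond=2.5320
(3,3): Delta=0.0000 Bond=0.0000
V0=2.3427

The replicating-portfolio and risk-neutral prices coincide; use p* = (1.11−0.73)/(1.29−0.73) = 0.6786 for the latter.
Terminal values V(4,·): V(4,0)=46.4313, V(4,1)=30.0926, V(4,2)=1.2201, V(4,3)=0.0000, V(4,4)=0.0000
(3,0): S=29.1763. Δ = (V_up−V_dn)/(S_up−S_dn) = (30.0926−46.4313)/(37.6374−21.2987) = -1.0000. V = [p*·30.0926 + (1−p*)·46.4313]/1.11 = 31.8417. B = V − Δ·S = 61.0180.
(3,1): S=51.5581. Δ = (V_up−V_dn)/(S_up−S_dn) = (1.2201−30.0926)/(66.5099−37.6374) = -1.0000. V = [p*·1.2201 + (1−p*)·30.0926]/1.11 = 9.4599. B = V − Δ·S = 61.0180.
(3,2): S=91.1095. Δ = (V_up−V_dn)/(S_up−S_dn) = (0.0000−1.2201)/(117.5312−66.5099) = -0.0239. V = [p*·0.0000 + (1−p*)·1.2201]/1.11 = 0.3533. B = V − Δ·S = 2.5320.
(3,3): S=161.0017. Δ = (V_up−V_dn)/(S_up−S_dn) = (0.0000−0.0000)/(207.6922−117.5312) = 0.0000. V = [p*·0.0000 + (1−p*)·0.0000]/1.11 = 0.0000. B = V − Δ·S = 0.0000.
(2,0): S=39.9675. Δ = (V_up−V_dn)/(S_up−S_dn) = (9.4599−31.8417)/(51.5581−29.1763) = -1.0000. V = [p*·9.4599 + (1−p*)·31.8417]/1.11 = 15.0037. B = V − Δ·S = 54.9712.
(2,1): S=70.6275. Δ = (V_up−V_dn)/(S_up−S_dn) = (0.3533−9.4599)/(91.1095−51.5581) = -0.2302. V = [p*·0.3533 + (1−p*)·9.4599]/1.11 = 2.9554. B = V − Δ·S = 19.2172.
(2,2): S=124.8075. Δ = (V_up−V_dn)/(S_up−S_dn) = (0.0000−0.3533)/(161.0017−91.1095) = -0.0051. V = [p*·0.0000 + (1−p*)·0.3533]/1.11 = 0.1023. B = V − Δ·S = 0.7332.
(1,0): S=54.7500. Δ = (V_up−V_dn)/(S_up−S_dn) = (2.9554−15.0037)/(70.6275−39.9675) = -0.3930. V = [p*·2.9554 + (1−p*)·15.0037]/1.11 = 6.1514. B = V − Δ·S = 27.6663.
(1,1): S=96.7500. Δ = (V_up−V_dn)/(S_up−S_dn) = (0.1023−2.9554)/(124.8075−70.6275) = -0.0527. V = [p*·0.1023 + (1−p*)·2.9554]/1.11 = 0.9183. B = V − Δ·S = 6.0131.
(0,0): S=75.0000. Δ = (V_up−V_dn)/(S_up−S_dn) = (0.9183−6.1514)/(96.7500−54.7500) = -0.1246. V = [p*·0.9183 + (1−p*)·6.1514]/1.11 = 2.3427. B = V − Δ·S = 11.6874.
Check: Δ(0,0)·S0 + B(0,0) = 2.3427 = V0.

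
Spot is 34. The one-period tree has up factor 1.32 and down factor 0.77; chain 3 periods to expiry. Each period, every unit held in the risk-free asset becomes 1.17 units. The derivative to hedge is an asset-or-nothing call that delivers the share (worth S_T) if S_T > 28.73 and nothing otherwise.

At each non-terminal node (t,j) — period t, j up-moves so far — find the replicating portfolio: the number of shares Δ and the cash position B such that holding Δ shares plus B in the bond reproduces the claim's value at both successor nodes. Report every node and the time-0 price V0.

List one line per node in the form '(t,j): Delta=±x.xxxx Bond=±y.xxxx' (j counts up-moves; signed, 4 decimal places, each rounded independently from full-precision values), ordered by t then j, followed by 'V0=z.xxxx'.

Under the risk-neutral measure, an up-move has probability p* = (R−d)/(u−d) = 0.7273 and values discount at R = 1.17.
Payoff layer (t=3): V(3,0)=0.0000, V(3,1)=0.0000, V(3,2)=45.6160, V(3,3)=78.1989
Node (2,0) S=20.1586: V=(p*·0.0000+(1−p*)·0.0000)/1.17=0.0000; Δ=(0.0000−0.0000)/(26.6094−15.5221)=0.0000; B=V−Δ·S=0.0000
Node (2,1) S=34.5576: V=(p*·45.6160+(1−p*)·0.0000)/1.17=28.3550; Δ=(45.6160−0.0000)/(45.6160−26.6094)=2.4000; B=V−Δ·S=-54.5833
Node (2,2) S=59.2416: V=(p*·78.1989+(1−p*)·45.6160)/1.17=59.2416; Δ=(78.1989−45.6160)/(78.1989−45.6160)=1.0000; B=V−Δ·S=0.0000
Node (1,0) S=26.1800: V=(p*·28.3550+(1−p*)·0.0000)/1.17=17.6255; Δ=(28.3550−0.0000)/(34.5576−20.1586)=1.9692; B=V−Δ·S=-33.9290
Node (1,1) S=44.8800: V=(p*·59.2416+(1−p*)·28.3550)/1.17=43.4342; Δ=(59.2416−28.3550)/(59.2416−34.5576)=1.2513; B=V−Δ·S=-12.7234
Node (0,0) S=34.0000: V=(p*·43.4342+(1−p*)·17.6255)/1.17=31.1072; Δ=(43.4342−17.6255)/(44.8800−26.1800)=1.3801; B=V−Δ·S=-15.8177
The time-0 hedge costs 31.1072, which is the no-arbitrage price.

(0,0): Delta=1.3801 Bond=-15.8177
(1,0): Delta=1.9692 Bond=-33.9290
(1,1): Delta=1.2513 Bond=-12.7234
(2,0): Delta=0.0000 Bond=0.0000
(2,1): Delta=2.4000 Bond=-54.5833
(2,2): Delta=1.0000 Bond=0.0000
V0=31.1072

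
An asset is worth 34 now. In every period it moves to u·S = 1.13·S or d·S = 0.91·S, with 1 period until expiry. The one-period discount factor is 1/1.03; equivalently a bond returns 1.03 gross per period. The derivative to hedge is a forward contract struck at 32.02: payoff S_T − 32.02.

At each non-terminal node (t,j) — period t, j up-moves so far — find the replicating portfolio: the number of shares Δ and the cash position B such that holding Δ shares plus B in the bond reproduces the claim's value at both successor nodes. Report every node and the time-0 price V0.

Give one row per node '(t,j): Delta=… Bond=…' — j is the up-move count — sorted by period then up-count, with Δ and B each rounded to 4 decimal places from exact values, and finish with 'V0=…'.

(0,0): Delta=1.0000 Bond=-31.0874
V0=2.9126

Since d<R<u, set p* = (R−d)/(u−d) = 0.5455; price each node as the discounted p*-expectation of its children.
Payoff layer (t=1): V(1,0)=-1.0800, V(1,1)=6.4000
  t=0,j=0: stock 34.0000 → up 38.4200 (V=6.4000), down 30.9400 (V=-1.0800). Price 2.9126; hedge Δ=1.0000, bond B=-31.0874.
Check: Δ(0,0)·S0 + B(0,0) = 2.9126 = V0.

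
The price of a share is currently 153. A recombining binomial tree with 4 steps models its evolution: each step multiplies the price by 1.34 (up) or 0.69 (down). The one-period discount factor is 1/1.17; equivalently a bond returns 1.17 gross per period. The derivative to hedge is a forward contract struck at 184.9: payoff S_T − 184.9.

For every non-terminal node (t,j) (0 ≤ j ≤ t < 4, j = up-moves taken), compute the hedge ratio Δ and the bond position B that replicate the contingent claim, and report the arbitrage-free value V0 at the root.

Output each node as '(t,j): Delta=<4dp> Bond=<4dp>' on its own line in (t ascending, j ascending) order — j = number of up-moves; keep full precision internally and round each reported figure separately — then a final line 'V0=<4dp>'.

The replicating-portfolio and risk-neutral prices coincide; use p* = (1.17−0.69)/(1.34−0.69) = 0.7385 for the latter.
Terminal payoffs: V(4,0)=-150.2193, V(4,1)=-117.5491, V(4,2)=-54.1026, V(4,3)=69.1124, V(4,4)=308.3994
(3,0): S=50.2619. Δ = (V_up−V_dn)/(S_up−S_dn) = (-117.5491−-150.2193)/(67.3509−34.6807) = 1.0000. V = [p*·-117.5491 + (1−p*)·-150.2193]/1.17 = -107.7723. B = V − Δ·S = -158.0342.
(3,1): S=97.6100. Δ = (V_up−V_dn)/(S_up−S_dn) = (-54.1026−-117.5491)/(130.7974−67.3509) = 1.0000. V = [p*·-54.1026 + (1−p*)·-117.5491]/1.17 = -60.4242. B = V − Δ·S = -158.0342.
(3,2): S=189.5615. Δ = (V_up−V_dn)/(S_up−S_dn) = (69.1124−-54.1026)/(254.0124−130.7974) = 1.0000. V = [p*·69.1124 + (1−p*)·-54.1026]/1.17 = 31.5273. B = V − Δ·S = -158.0342.
(3,3): S=368.1339. Δ = (V_up−V_dn)/(S_up−S_dn) = (308.3994−69.1124)/(493.2994−254.0124) = 1.0000. V = [p*·308.3994 + (1−p*)·69.1124]/1.17 = 210.0997. B = V − Δ·S = -158.0342.
(2,0): S=72.8433. Δ = (V_up−V_dn)/(S_up−S_dn) = (-60.4242−-107.7723)/(97.6100−50.2619) = 1.0000. V = [p*·-60.4242 + (1−p*)·-107.7723]/1.17 = -62.2287. B = V − Δ·S = -135.0720.
(2,1): S=141.4638. Δ = (V_up−V_dn)/(S_up−S_dn) = (31.5273−-60.4242)/(189.5615−97.6100) = 1.0000. V = [p*·31.5273 + (1−p*)·-60.4242]/1.17 = 6.3918. B = V − Δ·S = -135.0720.
(2,2): S=274.7268. Δ = (V_up−V_dn)/(S_up−S_dn) = (210.0997−31.5273)/(368.1339−189.5615) = 1.0000. V = [p*·210.0997 + (1−p*)·31.5273]/1.17 = 139.6548. B = V − Δ·S = -135.0720.
(1,0): S=105.5700. Δ = (V_up−V_dn)/(S_up−S_dn) = (6.3918−-62.2287)/(141.4638−72.8433) = 1.0000. V = [p*·6.3918 + (1−p*)·-62.2287]/1.17 = -9.8761. B = V − Δ·S = -115.4461.
(1,1): S=205.0200. Δ = (V_up−V_dn)/(S_up−S_dn) = (139.6548−6.3918)/(274.7268−141.4638) = 1.0000. V = [p*·139.6548 + (1−p*)·6.3918]/1.17 = 89.5739. B = V − Δ·S = -115.4461.
(0,0): S=153.0000. Δ = (V_up−V_dn)/(S_up−S_dn) = (89.5739−-9.8761)/(205.0200−105.5700) = 1.0000. V = [p*·89.5739 + (1−p*)·-9.8761]/1.17 = 54.3281. B = V − Δ·S = -98.6719.
Self-financing check: at every node Δ·S+B equals the discounted successor values.

(0,0): Delta=1.0000 Bond=-98.6719
(1,0): Delta=1.0000 Bond=-115.4461
(1,1): Delta=1.0000 Bond=-115.4461
(2,0): Delta=1.0000 Bond=-135.0720
(2,1): Delta=1.0000 Bond=-135.0720
(2,2): Delta=1.0000 Bond=-135.0720
(3,0): Delta=1.0000 Bond=-158.0342
(3,1): Delta=1.0000 Bond=-158.0342
(3,2): Delta=1.0000 Bond=-158.0342
(3,3): Delta=1.0000 Bond=-158.0342
V0=54.3281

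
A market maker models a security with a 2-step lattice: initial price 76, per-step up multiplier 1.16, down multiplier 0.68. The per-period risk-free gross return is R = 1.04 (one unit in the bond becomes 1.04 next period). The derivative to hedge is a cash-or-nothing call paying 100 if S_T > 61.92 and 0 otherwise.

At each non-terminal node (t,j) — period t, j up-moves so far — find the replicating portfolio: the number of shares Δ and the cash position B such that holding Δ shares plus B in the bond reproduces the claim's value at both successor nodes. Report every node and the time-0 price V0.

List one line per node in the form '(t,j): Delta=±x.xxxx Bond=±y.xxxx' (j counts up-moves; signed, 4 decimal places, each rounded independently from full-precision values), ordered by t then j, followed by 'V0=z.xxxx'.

(0,0): Delta=1.9768 Bond=-98.2341
(1,0): Delta=0.0000 Bond=0.0000
(1,1): Delta=2.3631 Bond=-136.2179
V0=52.0063

The replicating-portfolio and risk-neutral prices coincide; use p* = (1.04−0.68)/(1.16−0.68) = 0.7500 for the latter.
Payoff layer (t=2): V(2,0)=0.0000, V(2,1)=0.0000, V(2,2)=100.0000
Node (1,0) S=51.6800: V=(p*·0.0000+(1−p*)·0.0000)/1.04=0.0000; Δ=(0.0000−0.0000)/(59.9488−35.1424)=0.0000; B=V−Δ·S=0.0000
Node (1,1) S=88.1600: V=(p*·100.0000+(1−p*)·0.0000)/1.04=72.1154; Δ=(100.0000−0.0000)/(102.2656−59.9488)=2.3631; B=V−Δ·S=-136.2179
Node (0,0) S=76.0000: V=(p*·72.1154+(1−p*)·0.0000)/1.04=52.0063; Δ=(72.1154−0.0000)/(88.1600−51.6800)=1.9768; B=V−Δ·S=-98.2341
Each (Δ,B) replicates both successor values, so the strategy is self-financing and V0 is arbitrage-free.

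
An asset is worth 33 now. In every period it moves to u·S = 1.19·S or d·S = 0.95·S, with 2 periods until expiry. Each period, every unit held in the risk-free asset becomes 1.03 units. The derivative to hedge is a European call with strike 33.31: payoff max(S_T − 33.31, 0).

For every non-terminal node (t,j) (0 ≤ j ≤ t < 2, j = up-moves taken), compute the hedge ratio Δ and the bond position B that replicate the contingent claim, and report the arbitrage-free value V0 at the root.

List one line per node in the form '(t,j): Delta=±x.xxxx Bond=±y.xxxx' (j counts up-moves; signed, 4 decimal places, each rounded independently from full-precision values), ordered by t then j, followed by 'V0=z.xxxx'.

(0,0): Delta=0.7117 Bond=-20.4069
(1,0): Delta=0.5312 Bond=-15.3587
(1,1): Delta=1.0000 Bond=-32.3398
V0=3.0799

Under the risk-neutral measure, an up-move has probability p* = (R−d)/(u−d) = 0.3333 and values discount at R = 1.03.
Terminal values V(2,·): V(2,0)=0.0000, V(2,1)=3.9965, V(2,2)=13.4213
(1,0): S=31.3500. Δ = (V_up−V_dn)/(S_up−S_dn) = (3.9965−0.0000)/(37.3065−29.7825) = 0.5312. V = [p*·3.9965 + (1−p*)·0.0000]/1.03 = 1.2934. B = V − Δ·S = -15.3587.
(1,1): S=39.2700. Δ = (V_up−V_dn)/(S_up−S_dn) = (13.4213−3.9965)/(46.7313−37.3065) = 1.0000. V = [p*·13.4213 + (1−p*)·3.9965]/1.03 = 6.9302. B = V − Δ·S = -32.3398.
(0,0): S=33.0000. Δ = (V_up−V_dn)/(S_up−S_dn) = (6.9302−1.2934)/(39.2700−31.3500) = 0.7117. V = [p*·6.9302 + (1−p*)·1.2934]/1.03 = 3.0799. B = V − Δ·S = -20.4069.
Self-financing check: at every node Δ·S+B equals the discounted successor values.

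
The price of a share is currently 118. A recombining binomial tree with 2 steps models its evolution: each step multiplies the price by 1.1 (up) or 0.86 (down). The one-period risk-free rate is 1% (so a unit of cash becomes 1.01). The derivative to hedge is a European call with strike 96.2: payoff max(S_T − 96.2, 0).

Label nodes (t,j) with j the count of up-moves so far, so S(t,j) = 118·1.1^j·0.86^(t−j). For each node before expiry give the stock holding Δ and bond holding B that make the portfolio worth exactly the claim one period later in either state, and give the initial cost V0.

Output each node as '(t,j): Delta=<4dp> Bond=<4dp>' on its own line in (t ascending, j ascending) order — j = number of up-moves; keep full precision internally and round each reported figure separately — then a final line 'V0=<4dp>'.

Under the risk-neutral measure, an up-move has probability p* = (R−d)/(u−d) = 0.6250 and values discount at R = 1.01.
Terminal payoffs: V(2,0)=0.0000, V(2,1)=15.4280, V(2,2)=46.5800
  t=1,j=0: stock 101.4800 → up 111.6280 (V=15.4280), down 87.2728 (V=0.0000). Price 9.5470; hedge Δ=0.6335, bond B=-54.7363.
  t=1,j=1: stock 129.8000 → up 142.7800 (V=46.5800), down 111.6280 (V=15.4280). Price 34.5525; hedge Δ=1.0000, bond B=-95.2475.
  t=0,j=0: stock 118.0000 → up 129.8000 (V=34.5525), down 101.4800 (V=9.5470). Price 24.9262; hedge Δ=0.8830, bond B=-79.2632.
Check: Δ(0,0)·S0 + B(0,0) = 24.9262 = V0.

(0,0): Delta=0.8830 Bond=-79.2632
(1,0): Delta=0.6335 Bond=-54.7363
(1,1): Delta=1.0000 Bond=-95.2475
V0=24.9262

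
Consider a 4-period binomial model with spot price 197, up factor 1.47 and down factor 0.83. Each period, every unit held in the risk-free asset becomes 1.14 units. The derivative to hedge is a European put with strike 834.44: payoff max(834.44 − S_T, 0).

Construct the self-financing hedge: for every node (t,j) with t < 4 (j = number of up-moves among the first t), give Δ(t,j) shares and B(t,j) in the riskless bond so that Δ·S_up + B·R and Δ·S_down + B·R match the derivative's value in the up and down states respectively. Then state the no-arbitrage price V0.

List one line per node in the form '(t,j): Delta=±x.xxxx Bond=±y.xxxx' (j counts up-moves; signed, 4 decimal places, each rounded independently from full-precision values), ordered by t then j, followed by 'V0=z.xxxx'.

The replicating-portfolio and risk-neutral prices coincide; use p* = (1.14−0.83)/(1.47−0.83) = 0.4844 for the latter.
Terminal payoffs: V(4,0)=740.9471, V(4,1)=668.8562, V(4,2)=541.1771, V(4,3)=315.0467, V(4,4)=0.0000
Node (3,0) S=112.6420: V=(p*·668.8562+(1−p*)·740.9471)/1.14=619.3229; Δ=(668.8562−740.9471)/(165.5838−93.4929)=-1.0000; B=V−Δ·S=731.9649
Node (3,1) S=199.4986: V=(p*·541.1771+(1−p*)·668.8562)/1.14=532.4664; Δ=(541.1771−668.8562)/(293.2629−165.5838)=-1.0000; B=V−Δ·S=731.9649
Node (3,2) S=353.3288: V=(p*·315.0467+(1−p*)·541.1771)/1.14=378.6362; Δ=(315.0467−541.1771)/(519.3933−293.2629)=-1.0000; B=V−Δ·S=731.9649
Node (3,3) S=625.7750: V=(p*·0.0000+(1−p*)·315.0467)/1.14=142.4965; Δ=(0.0000−315.0467)/(919.8893−519.3933)=-0.7866; B=V−Δ·S=634.7570
Node (2,0) S=135.7133: V=(p*·532.4664+(1−p*)·619.3229)/1.14=506.3612; Δ=(532.4664−619.3229)/(199.4986−112.6420)=-1.0000; B=V−Δ·S=642.0745
Node (2,1) S=240.3597: V=(p*·378.6362+(1−p*)·532.4664)/1.14=401.7148; Δ=(378.6362−532.4664)/(353.3288−199.4986)=-1.0000; B=V−Δ·S=642.0745
Node (2,2) S=425.6973: V=(p*·142.4965+(1−p*)·378.6362)/1.14=231.8035; Δ=(142.4965−378.6362)/(625.7750−353.3288)=-0.8667; B=V−Δ·S=600.7718
Node (1,0) S=163.5100: V=(p*·401.7148+(1−p*)·506.3612)/1.14=399.7132; Δ=(401.7148−506.3612)/(240.3597−135.7133)=-1.0000; B=V−Δ·S=563.2232
Node (1,1) S=289.5900: V=(p*·231.8035+(1−p*)·401.7148)/1.14=280.1877; Δ=(231.8035−401.7148)/(425.6973−240.3597)=-0.9168; B=V−Δ·S=545.6741
Node (0,0) S=197.0000: V=(p*·280.1877+(1−p*)·399.7132)/1.14=299.8404; Δ=(280.1877−399.7132)/(289.5900−163.5100)=-0.9480; B=V−Δ·S=486.5990
Each (Δ,B) replicates both successor values, so the strategy is self-financing and V0 is arbitrage-free.

(0,0): Delta=-0.9480 Bond=486.5990
(1,0): Delta=-1.0000 Bond=563.2232
(1,1): Delta=-0.9168 Bond=545.6741
(2,0): Delta=-1.0000 Bond=642.0745
(2,1): Delta=-1.0000 Bond=642.0745
(2,2): Delta=-0.8667 Bond=600.7718
(3,0): Delta=-1.0000 Bond=731.9649
(3,1): Delta=-1.0000 Bond=731.9649
(3,2): Delta=-1.0000 Bond=731.9649
(3,3): Delta=-0.7866 Bond=634.7570
V0=299.8404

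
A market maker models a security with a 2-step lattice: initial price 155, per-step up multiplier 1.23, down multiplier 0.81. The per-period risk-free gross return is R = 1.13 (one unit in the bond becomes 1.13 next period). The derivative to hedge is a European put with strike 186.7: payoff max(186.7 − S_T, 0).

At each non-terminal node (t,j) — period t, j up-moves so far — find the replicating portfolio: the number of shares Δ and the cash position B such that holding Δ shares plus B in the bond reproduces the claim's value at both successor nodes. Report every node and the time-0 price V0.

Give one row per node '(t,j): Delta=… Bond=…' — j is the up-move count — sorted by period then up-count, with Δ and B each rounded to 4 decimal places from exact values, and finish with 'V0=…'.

(0,0): Delta=-0.5049 Bond=91.2084
(1,0): Delta=-1.0000 Bond=165.2212
(1,1): Delta=-0.4031 Bond=83.6418
V0=12.9439

The replicating-portfolio and risk-neutral prices coincide; use p* = (1.13−0.81)/(1.23−0.81) = 0.7619 for the latter.
Payoff layer (t=2): V(2,0)=85.0045, V(2,1)=32.2735, V(2,2)=0.0000
  t=1,j=0: stock 125.5500 → up 154.4265 (V=32.2735), down 101.6955 (V=85.0045). Price 39.6712; hedge Δ=-1.0000, bond B=165.2212.
  t=1,j=1: stock 190.6500 → up 234.4995 (V=0.0000), down 154.4265 (V=32.2735). Price 6.8001; hedge Δ=-0.4031, bond B=83.6418.
  t=0,j=0: stock 155.0000 → up 190.6500 (V=6.8001), down 125.5500 (V=39.6712). Price 12.9439; hedge Δ=-0.5049, bond B=91.2084.
Check: Δ(0,0)·S0 + B(0,0) = 12.9439 = V0.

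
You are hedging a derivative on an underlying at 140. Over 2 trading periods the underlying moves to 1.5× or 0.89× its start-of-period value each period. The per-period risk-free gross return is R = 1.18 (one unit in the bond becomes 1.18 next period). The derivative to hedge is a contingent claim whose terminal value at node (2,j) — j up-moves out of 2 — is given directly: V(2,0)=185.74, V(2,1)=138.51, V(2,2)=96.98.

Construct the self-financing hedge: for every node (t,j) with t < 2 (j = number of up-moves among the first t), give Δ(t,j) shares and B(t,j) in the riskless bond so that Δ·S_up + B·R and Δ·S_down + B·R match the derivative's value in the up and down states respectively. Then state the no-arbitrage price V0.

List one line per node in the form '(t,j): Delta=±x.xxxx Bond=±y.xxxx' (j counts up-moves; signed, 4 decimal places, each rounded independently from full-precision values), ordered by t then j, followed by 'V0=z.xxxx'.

(0,0): Delta=-0.4418 Bond=163.9199
(1,0): Delta=-0.6214 Bond=215.8045
(1,1): Delta=-0.3242 Bond=168.7313
V0=102.0691

Under the risk-neutral measure, an up-move has probability p* = (R−d)/(u−d) = 0.4754 and values discount at R = 1.18.
At expiry t=2: V(2,0)=185.7400, V(2,1)=138.5100, V(2,2)=96.9800
  t=1,j=0: stock 124.6000 → up 186.9000 (V=138.5100), down 110.8940 (V=185.7400). Price 138.3783; hedge Δ=-0.6214, bond B=215.8045.
  t=1,j=1: stock 210.0000 → up 315.0000 (V=96.9800), down 186.9000 (V=138.5100). Price 100.6493; hedge Δ=-0.3242, bond B=168.7313.
  t=0,j=0: stock 140.0000 → up 210.0000 (V=100.6493), down 124.6000 (V=138.3783). Price 102.0691; hedge Δ=-0.4418, bond B=163.9199.
Check: Δ(0,0)·S0 + B(0,0) = 102.0691 = V0.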